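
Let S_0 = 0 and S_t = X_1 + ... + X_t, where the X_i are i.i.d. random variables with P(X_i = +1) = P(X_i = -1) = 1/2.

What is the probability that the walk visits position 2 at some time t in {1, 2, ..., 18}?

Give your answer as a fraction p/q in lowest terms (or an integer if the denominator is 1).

Answer: 84883/131072

Derivation:
Count via complement. Let g(t,s) = #length-t paths at position s with S_1..S_t all ≠ 2.
g(t,s) = g(t-1,s-1) + g(t-1,s+1) for s ≠ 2; g(t,2) = 0.
t=0: g(0,0)=1
t=1: g(1,-1)=1 g(1,1)=1
t=2: g(2,-2)=1 g(2,0)=2
t=3: g(3,-3)=1 g(3,-1)=3 g(3,1)=2
t=4: g(4,-4)=1 g(4,-2)=4 g(4,0)=5
t=5: g(5,-5)=1 g(5,-3)=5 g(5,-1)=9 g(5,1)=5
t=6: g(6,-6)=1 g(6,-4)=6 g(6,-2)=14 g(6,0)=14
t=7: g(7,-7)=1 g(7,-5)=7 g(7,-3)=20 g(7,-1)=28 g(7,1)=14
t=8: g(8,-8)=1 g(8,-6)=8 g(8,-4)=27 g(8,-2)=48 g(8,0)=42
t=9: g(9,-9)=1 g(9,-7)=9 g(9,-5)=35 g(9,-3)=75 g(9,-1)=90 g(9,1)=42
t=10: g(10,-10)=1 g(10,-8)=10 g(10,-6)=44 g(10,-4)=110 g(10,-2)=165 g(10,0)=132
t=11: g(11,-11)=1 g(11,-9)=11 g(11,-7)=54 g(11,-5)=154 g(11,-3)=275 g(11,-1)=297 g(11,1)=132
t=12: g(12,-12)=1 g(12,-10)=12 g(12,-8)=65 g(12,-6)=208 g(12,-4)=429 g(12,-2)=572 g(12,0)=429
t=13: g(13,-13)=1 g(13,-11)=13 g(13,-9)=77 g(13,-7)=273 g(13,-5)=637 g(13,-3)=1001 g(13,-1)=1001 g(13,1)=429
t=14: g(14,-14)=1 g(14,-12)=14 g(14,-10)=90 g(14,-8)=350 g(14,-6)=910 g(14,-4)=1638 g(14,-2)=2002 g(14,0)=1430
t=15: g(15,-15)=1 g(15,-13)=15 g(15,-11)=104 g(15,-9)=440 g(15,-7)=1260 g(15,-5)=2548 g(15,-3)=3640 g(15,-1)=3432 g(15,1)=1430
t=16: g(16,-16)=1 g(16,-14)=16 g(16,-12)=119 g(16,-10)=544 g(16,-8)=1700 g(16,-6)=3808 g(16,-4)=6188 g(16,-2)=7072 g(16,0)=4862
t=17: g(17,-17)=1 g(17,-15)=17 g(17,-13)=135 g(17,-11)=663 g(17,-9)=2244 g(17,-7)=5508 g(17,-5)=9996 g(17,-3)=13260 g(17,-1)=11934 g(17,1)=4862
t=18: g(18,-18)=1 g(18,-16)=18 g(18,-14)=152 g(18,-12)=798 g(18,-10)=2907 g(18,-8)=7752 g(18,-6)=15504 g(18,-4)=23256 g(18,-2)=25194 g(18,0)=16796
Paths never hitting 2: Σ_s g(18,s) = 92378
Paths hitting 2: 2^18 - 92378 = 169766
P = 169766/262144 = 84883/131072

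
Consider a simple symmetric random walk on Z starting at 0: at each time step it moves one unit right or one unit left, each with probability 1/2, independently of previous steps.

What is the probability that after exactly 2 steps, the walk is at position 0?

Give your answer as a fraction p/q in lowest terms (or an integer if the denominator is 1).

To return to 0 after 2 steps: need exactly 1 step of +1 and 1 of -1.
Favorable paths: C(2,1) = 2
Total paths: 2^2 = 4
P = 2/4 = 1/2

Answer: 1/2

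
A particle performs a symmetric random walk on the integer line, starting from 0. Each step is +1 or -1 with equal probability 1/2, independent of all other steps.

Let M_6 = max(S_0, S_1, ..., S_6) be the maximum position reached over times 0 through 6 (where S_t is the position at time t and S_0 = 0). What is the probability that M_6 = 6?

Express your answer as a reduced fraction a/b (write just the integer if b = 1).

Let M_6 = max(S_0,...,S_6). Use the reflection principle: for j ≥ 1, #{paths with M_6 ≥ j} = #{S_6 ≥ j} + #{S_6 ≥ j+1}.
By reflection, #{M_6 ≥ 6} = #{S_6 ≥ 6} + #{S_6 ≥ 7} = 1 + 0 = 1.
#{M_6 ≥ 7} = #{S_6 ≥ 7} + #{S_6 ≥ 8} = 0 + 0 = 0.
#{M_6 = 6} = 1 - 0 = 1.
P(M_6 = 6) = 1/64 = 1/64

Answer: 1/64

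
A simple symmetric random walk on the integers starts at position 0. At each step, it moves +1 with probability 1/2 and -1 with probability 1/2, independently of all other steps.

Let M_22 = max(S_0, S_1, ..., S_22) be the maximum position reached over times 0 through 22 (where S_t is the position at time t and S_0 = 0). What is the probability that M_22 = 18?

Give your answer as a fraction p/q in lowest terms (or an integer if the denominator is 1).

Answer: 231/4194304

Derivation:
Let M_22 = max(S_0,...,S_22). Use the reflection principle: for j ≥ 1, #{paths with M_22 ≥ j} = #{S_22 ≥ j} + #{S_22 ≥ j+1}.
By reflection, #{M_22 ≥ 18} = #{S_22 ≥ 18} + #{S_22 ≥ 19} = 254 + 23 = 277.
#{M_22 ≥ 19} = #{S_22 ≥ 19} + #{S_22 ≥ 20} = 23 + 23 = 46.
#{M_22 = 18} = 277 - 46 = 231.
P(M_22 = 18) = 231/4194304 = 231/4194304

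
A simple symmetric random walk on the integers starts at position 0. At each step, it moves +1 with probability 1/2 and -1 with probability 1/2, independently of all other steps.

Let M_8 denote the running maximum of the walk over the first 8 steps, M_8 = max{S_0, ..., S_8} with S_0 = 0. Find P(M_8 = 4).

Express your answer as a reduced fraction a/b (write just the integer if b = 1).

Let M_8 = max(S_0,...,S_8). Use the reflection principle: for j ≥ 1, #{paths with M_8 ≥ j} = #{S_8 ≥ j} + #{S_8 ≥ j+1}.
By reflection, #{M_8 ≥ 4} = #{S_8 ≥ 4} + #{S_8 ≥ 5} = 37 + 9 = 46.
#{M_8 ≥ 5} = #{S_8 ≥ 5} + #{S_8 ≥ 6} = 9 + 9 = 18.
#{M_8 = 4} = 46 - 18 = 28.
P(M_8 = 4) = 28/256 = 7/64

Answer: 7/64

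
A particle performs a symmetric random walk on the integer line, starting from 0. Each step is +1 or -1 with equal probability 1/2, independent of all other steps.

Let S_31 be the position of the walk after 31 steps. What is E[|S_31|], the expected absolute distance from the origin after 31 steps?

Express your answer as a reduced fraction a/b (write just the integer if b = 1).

S_31 takes values m ≡ 1 (mod 2) with |m| ≤ 31; P(S_31=m) = C(31,(31+m)/2)/2^31.
Total paths: 2^31 = 2147483648
Distribution: P(S=-31)=1/2147483648, P(S=-29)=31/2147483648, P(S=-27)=465/2147483648, P(S=-25)=4495/2147483648, P(S=-23)=31465/2147483648, P(S=-21)=169911/2147483648, P(S=-19)=736281/2147483648, P(S=-17)=2629575/2147483648, P(S=-15)=7888725/2147483648, P(S=-13)=20160075/2147483648, P(S=-11)=44352165/2147483648, P(S=-9)=84672315/2147483648, P(S=-7)=141120525/2147483648, P(S=-5)=206253075/2147483648, P(S=-3)=265182525/2147483648, P(S=-1)=300540195/2147483648, P(S=1)=300540195/2147483648, P(S=3)=265182525/2147483648, P(S=5)=206253075/2147483648, P(S=7)=141120525/2147483648, P(S=9)=84672315/2147483648, P(S=11)=44352165/2147483648, P(S=13)=20160075/2147483648, P(S=15)=7888725/2147483648, P(S=17)=2629575/2147483648, P(S=19)=736281/2147483648, P(S=21)=169911/2147483648, P(S=23)=31465/2147483648, P(S=25)=4495/2147483648, P(S=27)=465/2147483648, P(S=29)=31/2147483648, P(S=31)=1/2147483648
E[|S_31|] = Σ_m |m|·P(S_31=m) = 9617286240/2147483648 = 300540195/67108864

Answer: 300540195/67108864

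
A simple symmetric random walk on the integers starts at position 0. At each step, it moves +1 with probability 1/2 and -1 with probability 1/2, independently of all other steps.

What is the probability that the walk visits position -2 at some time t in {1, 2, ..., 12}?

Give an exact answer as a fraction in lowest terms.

Count via complement. Let g(t,s) = #length-t paths at position s with S_1..S_t all ≠ -2.
g(t,s) = g(t-1,s-1) + g(t-1,s+1) for s ≠ -2; g(t,-2) = 0.
t=0: g(0,0)=1
t=1: g(1,-1)=1 g(1,1)=1
t=2: g(2,0)=2 g(2,2)=1
t=3: g(3,-1)=2 g(3,1)=3 g(3,3)=1
t=4: g(4,0)=5 g(4,2)=4 g(4,4)=1
t=5: g(5,-1)=5 g(5,1)=9 g(5,3)=5 g(5,5)=1
t=6: g(6,0)=14 g(6,2)=14 g(6,4)=6 g(6,6)=1
t=7: g(7,-1)=14 g(7,1)=28 g(7,3)=20 g(7,5)=7 g(7,7)=1
t=8: g(8,0)=42 g(8,2)=48 g(8,4)=27 g(8,6)=8 g(8,8)=1
t=9: g(9,-1)=42 g(9,1)=90 g(9,3)=75 g(9,5)=35 g(9,7)=9 g(9,9)=1
t=10: g(10,0)=132 g(10,2)=165 g(10,4)=110 g(10,6)=44 g(10,8)=10 g(10,10)=1
t=11: g(11,-1)=132 g(11,1)=297 g(11,3)=275 g(11,5)=154 g(11,7)=54 g(11,9)=11 g(11,11)=1
t=12: g(12,0)=429 g(12,2)=572 g(12,4)=429 g(12,6)=208 g(12,8)=65 g(12,10)=12 g(12,12)=1
Paths never hitting -2: Σ_s g(12,s) = 1716
Paths hitting -2: 2^12 - 1716 = 2380
P = 2380/4096 = 595/1024

Answer: 595/1024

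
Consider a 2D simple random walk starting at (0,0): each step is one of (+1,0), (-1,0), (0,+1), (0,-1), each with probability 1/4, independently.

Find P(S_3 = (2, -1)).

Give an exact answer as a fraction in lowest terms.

Answer: 3/64

Derivation:
Let h be the number of horizontal steps (so 3-h are vertical). To end at (2,-1) need (h+2)/2 right-steps and ((3-h)-1)/2 up-steps.
Sum over h with 2 ≤ h ≤ 2, h ≡ 0 (mod 2), 3-h ≡ 1 (mod 2):
h=2: C(3,2)·C(2,2)·C(1,0) = 3·1·1 = 3
Total favorable: 3
Total paths: 4^3 = 64
P = 3/64 = 3/64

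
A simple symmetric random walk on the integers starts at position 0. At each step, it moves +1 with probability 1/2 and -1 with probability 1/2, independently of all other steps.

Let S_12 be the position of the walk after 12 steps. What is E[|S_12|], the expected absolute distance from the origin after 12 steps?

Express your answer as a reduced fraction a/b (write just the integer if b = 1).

S_12 takes values m ≡ 0 (mod 2) with |m| ≤ 12; P(S_12=m) = C(12,(12+m)/2)/2^12.
Total paths: 2^12 = 4096
Distribution: P(S=-12)=1/4096, P(S=-10)=12/4096, P(S=-8)=66/4096, P(S=-6)=220/4096, P(S=-4)=495/4096, P(S=-2)=792/4096, P(S=0)=924/4096, P(S=2)=792/4096, P(S=4)=495/4096, P(S=6)=220/4096, P(S=8)=66/4096, P(S=10)=12/4096, P(S=12)=1/4096
E[|S_12|] = Σ_m |m|·P(S_12=m) = 11088/4096 = 693/256

Answer: 693/256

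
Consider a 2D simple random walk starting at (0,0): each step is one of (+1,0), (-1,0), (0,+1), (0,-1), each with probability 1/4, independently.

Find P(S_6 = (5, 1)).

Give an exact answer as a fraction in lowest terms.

Answer: 3/2048

Derivation:
Let h be the number of horizontal steps (so 6-h are vertical). To end at (5,1) need (h+5)/2 right-steps and ((6-h)+1)/2 up-steps.
Sum over h with 5 ≤ h ≤ 5, h ≡ 1 (mod 2), 6-h ≡ 1 (mod 2):
h=5: C(6,5)·C(5,5)·C(1,1) = 6·1·1 = 6
Total favorable: 6
Total paths: 4^6 = 4096
P = 6/4096 = 3/2048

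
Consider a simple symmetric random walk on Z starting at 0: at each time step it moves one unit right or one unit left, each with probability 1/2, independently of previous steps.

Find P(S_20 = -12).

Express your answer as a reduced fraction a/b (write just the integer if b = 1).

To reach position -12 after 20 steps: need 4 steps of +1 and 16 of -1.
Favorable paths: C(20,4) = 4845
Total paths: 2^20 = 1048576
P = 4845/1048576 = 4845/1048576

Answer: 4845/1048576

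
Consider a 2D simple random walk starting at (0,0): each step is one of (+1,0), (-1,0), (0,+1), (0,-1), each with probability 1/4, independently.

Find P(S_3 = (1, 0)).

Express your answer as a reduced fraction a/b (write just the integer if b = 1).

Let h be the number of horizontal steps (so 3-h are vertical). To end at (1,0) need (h+1)/2 right-steps and ((3-h)+0)/2 up-steps.
Sum over h with 1 ≤ h ≤ 3, h ≡ 1 (mod 2), 3-h ≡ 0 (mod 2):
h=1: C(3,1)·C(1,1)·C(2,1) = 3·1·2 = 6
h=3: C(3,3)·C(3,2)·C(0,0) = 1·3·1 = 3
Total favorable: 9
Total paths: 4^3 = 64
P = 9/64 = 9/64

Answer: 9/64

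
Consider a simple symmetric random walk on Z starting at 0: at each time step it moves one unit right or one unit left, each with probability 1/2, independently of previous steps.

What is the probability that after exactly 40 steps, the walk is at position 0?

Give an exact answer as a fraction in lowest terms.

To return to 0 after 40 steps: need exactly 20 steps of +1 and 20 of -1.
Favorable paths: C(40,20) = 137846528820
Total paths: 2^40 = 1099511627776
P = 137846528820/1099511627776 = 34461632205/274877906944

Answer: 34461632205/274877906944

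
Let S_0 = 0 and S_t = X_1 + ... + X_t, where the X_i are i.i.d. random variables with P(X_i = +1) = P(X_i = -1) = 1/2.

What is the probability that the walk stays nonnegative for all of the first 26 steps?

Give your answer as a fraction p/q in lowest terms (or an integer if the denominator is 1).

Let f(t,s) = #length-t paths at position s with S_1..S_t all ≥ 0.
f(t,s) = f(t-1,s-1) + f(t-1,s+1) for s ≥ 0; f(t,s) = 0 for s < 0.
t=0: f(0,0)=1
t=1: f(1,1)=1
t=2: f(2,0)=1 f(2,2)=1
t=3: f(3,1)=2 f(3,3)=1
t=4: f(4,0)=2 f(4,2)=3 f(4,4)=1
t=5: f(5,1)=5 f(5,3)=4 f(5,5)=1
t=6: f(6,0)=5 f(6,2)=9 f(6,4)=5 f(6,6)=1
t=7: f(7,1)=14 f(7,3)=14 f(7,5)=6 f(7,7)=1
t=8: f(8,0)=14 f(8,2)=28 f(8,4)=20 f(8,6)=7 f(8,8)=1
t=9: f(9,1)=42 f(9,3)=48 f(9,5)=27 f(9,7)=8 f(9,9)=1
t=10: f(10,0)=42 f(10,2)=90 f(10,4)=75 f(10,6)=35 f(10,8)=9 f(10,10)=1
t=11: f(11,1)=132 f(11,3)=165 f(11,5)=110 f(11,7)=44 f(11,9)=10 f(11,11)=1
t=12: f(12,0)=132 f(12,2)=297 f(12,4)=275 f(12,6)=154 f(12,8)=54 f(12,10)=11 f(12,12)=1
t=13: f(13,1)=429 f(13,3)=572 f(13,5)=429 f(13,7)=208 f(13,9)=65 f(13,11)=12 f(13,13)=1
t=14: f(14,0)=429 f(14,2)=1001 f(14,4)=1001 f(14,6)=637 f(14,8)=273 f(14,10)=77 f(14,12)=13 f(14,14)=1
t=15: f(15,1)=1430 f(15,3)=2002 f(15,5)=1638 f(15,7)=910 f(15,9)=350 f(15,11)=90 f(15,13)=14 f(15,15)=1
t=16: f(16,0)=1430 f(16,2)=3432 f(16,4)=3640 f(16,6)=2548 f(16,8)=1260 f(16,10)=440 f(16,12)=104 f(16,14)=15 f(16,16)=1
t=17: f(17,1)=4862 f(17,3)=7072 f(17,5)=6188 f(17,7)=3808 f(17,9)=1700 f(17,11)=544 f(17,13)=119 f(17,15)=16 f(17,17)=1
t=18: f(18,0)=4862 f(18,2)=11934 f(18,4)=13260 f(18,6)=9996 f(18,8)=5508 f(18,10)=2244 f(18,12)=663 f(18,14)=135 f(18,16)=17 f(18,18)=1
t=19: f(19,1)=16796 f(19,3)=25194 f(19,5)=23256 f(19,7)=15504 f(19,9)=7752 f(19,11)=2907 f(19,13)=798 f(19,15)=152 f(19,17)=18 f(19,19)=1
t=20: f(20,0)=16796 f(20,2)=41990 f(20,4)=48450 f(20,6)=38760 f(20,8)=23256 f(20,10)=10659 f(20,12)=3705 f(20,14)=950 f(20,16)=170 f(20,18)=19 f(20,20)=1
t=21: f(21,1)=58786 f(21,3)=90440 f(21,5)=87210 f(21,7)=62016 f(21,9)=33915 f(21,11)=14364 f(21,13)=4655 f(21,15)=1120 f(21,17)=189 f(21,19)=20 f(21,21)=1
t=22: f(22,0)=58786 f(22,2)=149226 f(22,4)=177650 f(22,6)=149226 f(22,8)=95931 f(22,10)=48279 f(22,12)=19019 f(22,14)=5775 f(22,16)=1309 f(22,18)=209 f(22,20)=21 f(22,22)=1
t=23: f(23,1)=208012 f(23,3)=326876 f(23,5)=326876 f(23,7)=245157 f(23,9)=144210 f(23,11)=67298 f(23,13)=24794 f(23,15)=7084 f(23,17)=1518 f(23,19)=230 f(23,21)=22 f(23,23)=1
t=24: f(24,0)=208012 f(24,2)=534888 f(24,4)=653752 f(24,6)=572033 f(24,8)=389367 f(24,10)=211508 f(24,12)=92092 f(24,14)=31878 f(24,16)=8602 f(24,18)=1748 f(24,20)=252 f(24,22)=23 f(24,24)=1
t=25: f(25,1)=742900 f(25,3)=1188640 f(25,5)=1225785 f(25,7)=961400 f(25,9)=600875 f(25,11)=303600 f(25,13)=123970 f(25,15)=40480 f(25,17)=10350 f(25,19)=2000 f(25,21)=275 f(25,23)=24 f(25,25)=1
t=26: f(26,0)=742900 f(26,2)=1931540 f(26,4)=2414425 f(26,6)=2187185 f(26,8)=1562275 f(26,10)=904475 f(26,12)=427570 f(26,14)=164450 f(26,16)=50830 f(26,18)=12350 f(26,20)=2275 f(26,22)=299 f(26,24)=25 f(26,26)=1
Σ_s f(26,s) = 10400600
P = 10400600/67108864 = 1300075/8388608

Answer: 1300075/8388608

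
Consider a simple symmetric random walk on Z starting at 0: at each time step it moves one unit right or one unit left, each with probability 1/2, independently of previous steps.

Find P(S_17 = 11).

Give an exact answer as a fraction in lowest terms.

Answer: 85/16384

Derivation:
To reach position 11 after 17 steps: need 14 steps of +1 and 3 of -1.
Favorable paths: C(17,14) = 680
Total paths: 2^17 = 131072
P = 680/131072 = 85/16384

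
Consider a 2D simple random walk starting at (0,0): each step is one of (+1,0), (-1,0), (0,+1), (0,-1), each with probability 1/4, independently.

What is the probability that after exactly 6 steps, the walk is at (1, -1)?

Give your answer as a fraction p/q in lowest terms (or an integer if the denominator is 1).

Let h be the number of horizontal steps (so 6-h are vertical). To end at (1,-1) need (h+1)/2 right-steps and ((6-h)-1)/2 up-steps.
Sum over h with 1 ≤ h ≤ 5, h ≡ 1 (mod 2), 6-h ≡ 1 (mod 2):
h=1: C(6,1)·C(1,1)·C(5,2) = 6·1·10 = 60
h=3: C(6,3)·C(3,2)·C(3,1) = 20·3·3 = 180
h=5: C(6,5)·C(5,3)·C(1,0) = 6·10·1 = 60
Total favorable: 300
Total paths: 4^6 = 4096
P = 300/4096 = 75/1024

Answer: 75/1024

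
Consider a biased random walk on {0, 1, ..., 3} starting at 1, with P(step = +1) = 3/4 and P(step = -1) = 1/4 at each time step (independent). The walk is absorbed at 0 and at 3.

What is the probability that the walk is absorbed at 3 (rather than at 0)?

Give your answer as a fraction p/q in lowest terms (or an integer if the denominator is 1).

Biased walk: p = 3/4, q = 1/4, r = q/p = 1/3
Gambler's ruin: P(hit 3 before 0 | start at 1) = (1 - r^a)/(1 - r^N)
r^1 = 1/3; r^3 = 1/27
P = (1 - 1/3) / (1 - 1/27) = 2/3 / 26/27 = 9/13

Answer: 9/13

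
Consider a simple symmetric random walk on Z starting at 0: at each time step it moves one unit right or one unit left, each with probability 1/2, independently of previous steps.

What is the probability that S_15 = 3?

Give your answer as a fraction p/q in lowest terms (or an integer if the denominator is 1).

Answer: 5005/32768

Derivation:
To reach position 3 after 15 steps: need 9 steps of +1 and 6 of -1.
Favorable paths: C(15,9) = 5005
Total paths: 2^15 = 32768
P = 5005/32768 = 5005/32768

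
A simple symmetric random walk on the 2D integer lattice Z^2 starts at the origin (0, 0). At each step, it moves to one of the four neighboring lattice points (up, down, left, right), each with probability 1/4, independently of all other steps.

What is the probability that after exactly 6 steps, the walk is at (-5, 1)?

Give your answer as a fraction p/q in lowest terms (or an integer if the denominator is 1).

Let h be the number of horizontal steps (so 6-h are vertical). To end at (-5,1) need (h-5)/2 right-steps and ((6-h)+1)/2 up-steps.
Sum over h with 5 ≤ h ≤ 5, h ≡ 1 (mod 2), 6-h ≡ 1 (mod 2):
h=5: C(6,5)·C(5,0)·C(1,1) = 6·1·1 = 6
Total favorable: 6
Total paths: 4^6 = 4096
P = 6/4096 = 3/2048

Answer: 3/2048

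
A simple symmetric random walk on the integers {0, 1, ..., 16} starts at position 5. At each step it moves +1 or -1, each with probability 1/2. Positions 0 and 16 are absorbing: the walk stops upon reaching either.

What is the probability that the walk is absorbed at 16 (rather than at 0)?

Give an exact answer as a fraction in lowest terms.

Answer: 5/16

Derivation:
Symmetric walk (p = 1/2): the harmonic-function argument gives P(hit 16 before 0 | start at 5) = a/N.
P = 5/16 = 5/16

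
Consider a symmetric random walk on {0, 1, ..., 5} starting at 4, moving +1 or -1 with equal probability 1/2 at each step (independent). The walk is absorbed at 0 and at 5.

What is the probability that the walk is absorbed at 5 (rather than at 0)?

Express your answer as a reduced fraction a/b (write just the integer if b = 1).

Answer: 4/5

Derivation:
Symmetric walk (p = 1/2): the harmonic-function argument gives P(hit 5 before 0 | start at 4) = a/N.
P = 4/5 = 4/5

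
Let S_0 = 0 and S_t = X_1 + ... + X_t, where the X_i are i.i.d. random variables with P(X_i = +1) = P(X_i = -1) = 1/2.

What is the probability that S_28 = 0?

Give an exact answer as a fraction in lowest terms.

Answer: 5014575/33554432

Derivation:
To return to 0 after 28 steps: need exactly 14 steps of +1 and 14 of -1.
Favorable paths: C(28,14) = 40116600
Total paths: 2^28 = 268435456
P = 40116600/268435456 = 5014575/33554432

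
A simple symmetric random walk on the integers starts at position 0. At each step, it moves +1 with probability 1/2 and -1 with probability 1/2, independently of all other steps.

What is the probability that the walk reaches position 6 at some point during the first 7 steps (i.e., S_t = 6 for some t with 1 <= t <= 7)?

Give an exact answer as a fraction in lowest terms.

Count via complement. Let g(t,s) = #length-t paths at position s with S_1..S_t all ≠ 6.
g(t,s) = g(t-1,s-1) + g(t-1,s+1) for s ≠ 6; g(t,6) = 0.
t=0: g(0,0)=1
t=1: g(1,-1)=1 g(1,1)=1
t=2: g(2,-2)=1 g(2,0)=2 g(2,2)=1
t=3: g(3,-3)=1 g(3,-1)=3 g(3,1)=3 g(3,3)=1
t=4: g(4,-4)=1 g(4,-2)=4 g(4,0)=6 g(4,2)=4 g(4,4)=1
t=5: g(5,-5)=1 g(5,-3)=5 g(5,-1)=10 g(5,1)=10 g(5,3)=5 g(5,5)=1
t=6: g(6,-6)=1 g(6,-4)=6 g(6,-2)=15 g(6,0)=20 g(6,2)=15 g(6,4)=6
t=7: g(7,-7)=1 g(7,-5)=7 g(7,-3)=21 g(7,-1)=35 g(7,1)=35 g(7,3)=21 g(7,5)=6
Paths never hitting 6: Σ_s g(7,s) = 126
Paths hitting 6: 2^7 - 126 = 2
P = 2/128 = 1/64

Answer: 1/64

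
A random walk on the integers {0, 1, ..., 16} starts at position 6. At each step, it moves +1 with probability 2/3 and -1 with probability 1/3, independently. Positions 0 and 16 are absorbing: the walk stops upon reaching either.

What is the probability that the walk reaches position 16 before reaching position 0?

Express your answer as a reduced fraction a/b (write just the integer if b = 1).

Answer: 21504/21845

Derivation:
Biased walk: p = 2/3, q = 1/3, r = q/p = 1/2
Gambler's ruin: P(hit 16 before 0 | start at 6) = (1 - r^a)/(1 - r^N)
r^6 = 1/64; r^16 = 1/65536
P = (1 - 1/64) / (1 - 1/65536) = 63/64 / 65535/65536 = 21504/21845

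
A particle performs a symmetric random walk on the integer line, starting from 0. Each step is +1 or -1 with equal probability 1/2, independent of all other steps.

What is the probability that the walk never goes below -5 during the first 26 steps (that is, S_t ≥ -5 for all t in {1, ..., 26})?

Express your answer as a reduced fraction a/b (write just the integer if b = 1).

Let f(t,s) = #length-t paths at position s with S_1..S_t all ≥ -5.
f(t,s) = f(t-1,s-1) + f(t-1,s+1) for s ≥ -5; f(t,s) = 0 for s < -5.
t=0: f(0,0)=1
t=1: f(1,-1)=1 f(1,1)=1
t=2: f(2,-2)=1 f(2,0)=2 f(2,2)=1
t=3: f(3,-3)=1 f(3,-1)=3 f(3,1)=3 f(3,3)=1
t=4: f(4,-4)=1 f(4,-2)=4 f(4,0)=6 f(4,2)=4 f(4,4)=1
t=5: f(5,-5)=1 f(5,-3)=5 f(5,-1)=10 f(5,1)=10 f(5,3)=5 f(5,5)=1
t=6: f(6,-4)=6 f(6,-2)=15 f(6,0)=20 f(6,2)=15 f(6,4)=6 f(6,6)=1
t=7: f(7,-5)=6 f(7,-3)=21 f(7,-1)=35 f(7,1)=35 f(7,3)=21 f(7,5)=7 f(7,7)=1
t=8: f(8,-4)=27 f(8,-2)=56 f(8,0)=70 f(8,2)=56 f(8,4)=28 f(8,6)=8 f(8,8)=1
t=9: f(9,-5)=27 f(9,-3)=83 f(9,-1)=126 f(9,1)=126 f(9,3)=84 f(9,5)=36 f(9,7)=9 f(9,9)=1
t=10: f(10,-4)=110 f(10,-2)=209 f(10,0)=252 f(10,2)=210 f(10,4)=120 f(10,6)=45 f(10,8)=10 f(10,10)=1
t=11: f(11,-5)=110 f(11,-3)=319 f(11,-1)=461 f(11,1)=462 f(11,3)=330 f(11,5)=165 f(11,7)=55 f(11,9)=11 f(11,11)=1
t=12: f(12,-4)=429 f(12,-2)=780 f(12,0)=923 f(12,2)=792 f(12,4)=495 f(12,6)=220 f(12,8)=66 f(12,10)=12 f(12,12)=1
t=13: f(13,-5)=429 f(13,-3)=1209 f(13,-1)=1703 f(13,1)=1715 f(13,3)=1287 f(13,5)=715 f(13,7)=286 f(13,9)=78 f(13,11)=13 f(13,13)=1
t=14: f(14,-4)=1638 f(14,-2)=2912 f(14,0)=3418 f(14,2)=3002 f(14,4)=2002 f(14,6)=1001 f(14,8)=364 f(14,10)=91 f(14,12)=14 f(14,14)=1
t=15: f(15,-5)=1638 f(15,-3)=4550 f(15,-1)=6330 f(15,1)=6420 f(15,3)=5004 f(15,5)=3003 f(15,7)=1365 f(15,9)=455 f(15,11)=105 f(15,13)=15 f(15,15)=1
t=16: f(16,-4)=6188 f(16,-2)=10880 f(16,0)=12750 f(16,2)=11424 f(16,4)=8007 f(16,6)=4368 f(16,8)=1820 f(16,10)=560 f(16,12)=120 f(16,14)=16 f(16,16)=1
t=17: f(17,-5)=6188 f(17,-3)=17068 f(17,-1)=23630 f(17,1)=24174 f(17,3)=19431 f(17,5)=12375 f(17,7)=6188 f(17,9)=2380 f(17,11)=680 f(17,13)=136 f(17,15)=17 f(17,17)=1
t=18: f(18,-4)=23256 f(18,-2)=40698 f(18,0)=47804 f(18,2)=43605 f(18,4)=31806 f(18,6)=18563 f(18,8)=8568 f(18,10)=3060 f(18,12)=816 f(18,14)=153 f(18,16)=18 f(18,18)=1
t=19: f(19,-5)=23256 f(19,-3)=63954 f(19,-1)=88502 f(19,1)=91409 f(19,3)=75411 f(19,5)=50369 f(19,7)=27131 f(19,9)=11628 f(19,11)=3876 f(19,13)=969 f(19,15)=171 f(19,17)=19 f(19,19)=1
t=20: f(20,-4)=87210 f(20,-2)=152456 f(20,0)=179911 f(20,2)=166820 f(20,4)=125780 f(20,6)=77500 f(20,8)=38759 f(20,10)=15504 f(20,12)=4845 f(20,14)=1140 f(20,16)=190 f(20,18)=20 f(20,20)=1
t=21: f(21,-5)=87210 f(21,-3)=239666 f(21,-1)=332367 f(21,1)=346731 f(21,3)=292600 f(21,5)=203280 f(21,7)=116259 f(21,9)=54263 f(21,11)=20349 f(21,13)=5985 f(21,15)=1330 f(21,17)=210 f(21,19)=21 f(21,21)=1
t=22: f(22,-4)=326876 f(22,-2)=572033 f(22,0)=679098 f(22,2)=639331 f(22,4)=495880 f(22,6)=319539 f(22,8)=170522 f(22,10)=74612 f(22,12)=26334 f(22,14)=7315 f(22,16)=1540 f(22,18)=231 f(22,20)=22 f(22,22)=1
t=23: f(23,-5)=326876 f(23,-3)=898909 f(23,-1)=1251131 f(23,1)=1318429 f(23,3)=1135211 f(23,5)=815419 f(23,7)=490061 f(23,9)=245134 f(23,11)=100946 f(23,13)=33649 f(23,15)=8855 f(23,17)=1771 f(23,19)=253 f(23,21)=23 f(23,23)=1
t=24: f(24,-4)=1225785 f(24,-2)=2150040 f(24,0)=2569560 f(24,2)=2453640 f(24,4)=1950630 f(24,6)=1305480 f(24,8)=735195 f(24,10)=346080 f(24,12)=134595 f(24,14)=42504 f(24,16)=10626 f(24,18)=2024 f(24,20)=276 f(24,22)=24 f(24,24)=1
t=25: f(25,-5)=1225785 f(25,-3)=3375825 f(25,-1)=4719600 f(25,1)=5023200 f(25,3)=4404270 f(25,5)=3256110 f(25,7)=2040675 f(25,9)=1081275 f(25,11)=480675 f(25,13)=177099 f(25,15)=53130 f(25,17)=12650 f(25,19)=2300 f(25,21)=300 f(25,23)=25 f(25,25)=1
t=26: f(26,-4)=4601610 f(26,-2)=8095425 f(26,0)=9742800 f(26,2)=9427470 f(26,4)=7660380 f(26,6)=5296785 f(26,8)=3121950 f(26,10)=1561950 f(26,12)=657774 f(26,14)=230229 f(26,16)=65780 f(26,18)=14950 f(26,20)=2600 f(26,22)=325 f(26,24)=26 f(26,26)=1
Σ_s f(26,s) = 50480055
P = 50480055/67108864 = 50480055/67108864

Answer: 50480055/67108864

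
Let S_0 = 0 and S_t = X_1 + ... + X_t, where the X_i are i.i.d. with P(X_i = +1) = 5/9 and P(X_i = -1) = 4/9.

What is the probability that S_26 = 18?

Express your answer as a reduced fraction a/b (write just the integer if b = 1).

To reach position 18 after 26 steps: need 22 steps of +1 and 4 steps of -1.
Number of such sequences: C(26,22) = 14950
Each has probability (5/9)^22 · (4/9)^4 = 610351562500000000/6461081889226673298932241
P = 14950 · 610351562500000000/6461081889226673298932241 = 9124755859375000000000/6461081889226673298932241

Answer: 9124755859375000000000/6461081889226673298932241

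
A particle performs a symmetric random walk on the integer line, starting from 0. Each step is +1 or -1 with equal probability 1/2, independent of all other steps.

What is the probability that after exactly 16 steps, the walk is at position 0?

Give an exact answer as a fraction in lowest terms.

Answer: 6435/32768

Derivation:
To return to 0 after 16 steps: need exactly 8 steps of +1 and 8 of -1.
Favorable paths: C(16,8) = 12870
Total paths: 2^16 = 65536
P = 12870/65536 = 6435/32768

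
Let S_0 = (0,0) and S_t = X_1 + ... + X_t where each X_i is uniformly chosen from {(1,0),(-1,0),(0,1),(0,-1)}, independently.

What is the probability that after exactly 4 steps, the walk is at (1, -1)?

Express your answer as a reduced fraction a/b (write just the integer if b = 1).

Answer: 3/32

Derivation:
Let h be the number of horizontal steps (so 4-h are vertical). To end at (1,-1) need (h+1)/2 right-steps and ((4-h)-1)/2 up-steps.
Sum over h with 1 ≤ h ≤ 3, h ≡ 1 (mod 2), 4-h ≡ 1 (mod 2):
h=1: C(4,1)·C(1,1)·C(3,1) = 4·1·3 = 12
h=3: C(4,3)·C(3,2)·C(1,0) = 4·3·1 = 12
Total favorable: 24
Total paths: 4^4 = 256
P = 24/256 = 3/32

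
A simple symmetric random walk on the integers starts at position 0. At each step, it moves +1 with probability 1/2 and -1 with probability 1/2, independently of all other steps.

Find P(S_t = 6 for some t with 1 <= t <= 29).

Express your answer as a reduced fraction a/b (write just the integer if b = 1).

Answer: 35558423/134217728

Derivation:
Count via complement. Let g(t,s) = #length-t paths at position s with S_1..S_t all ≠ 6.
g(t,s) = g(t-1,s-1) + g(t-1,s+1) for s ≠ 6; g(t,6) = 0.
t=0: g(0,0)=1
t=1: g(1,-1)=1 g(1,1)=1
t=2: g(2,-2)=1 g(2,0)=2 g(2,2)=1
t=3: g(3,-3)=1 g(3,-1)=3 g(3,1)=3 g(3,3)=1
t=4: g(4,-4)=1 g(4,-2)=4 g(4,0)=6 g(4,2)=4 g(4,4)=1
t=5: g(5,-5)=1 g(5,-3)=5 g(5,-1)=10 g(5,1)=10 g(5,3)=5 g(5,5)=1
t=6: g(6,-6)=1 g(6,-4)=6 g(6,-2)=15 g(6,0)=20 g(6,2)=15 g(6,4)=6
t=7: g(7,-7)=1 g(7,-5)=7 g(7,-3)=21 g(7,-1)=35 g(7,1)=35 g(7,3)=21 g(7,5)=6
t=8: g(8,-8)=1 g(8,-6)=8 g(8,-4)=28 g(8,-2)=56 g(8,0)=70 g(8,2)=56 g(8,4)=27
t=9: g(9,-9)=1 g(9,-7)=9 g(9,-5)=36 g(9,-3)=84 g(9,-1)=126 g(9,1)=126 g(9,3)=83 g(9,5)=27
t=10: g(10,-10)=1 g(10,-8)=10 g(10,-6)=45 g(10,-4)=120 g(10,-2)=210 g(10,0)=252 g(10,2)=209 g(10,4)=110
t=11: g(11,-11)=1 g(11,-9)=11 g(11,-7)=55 g(11,-5)=165 g(11,-3)=330 g(11,-1)=462 g(11,1)=461 g(11,3)=319 g(11,5)=110
t=12: g(12,-12)=1 g(12,-10)=12 g(12,-8)=66 g(12,-6)=220 g(12,-4)=495 g(12,-2)=792 g(12,0)=923 g(12,2)=780 g(12,4)=429
t=13: g(13,-13)=1 g(13,-11)=13 g(13,-9)=78 g(13,-7)=286 g(13,-5)=715 g(13,-3)=1287 g(13,-1)=1715 g(13,1)=1703 g(13,3)=1209 g(13,5)=429
t=14: g(14,-14)=1 g(14,-12)=14 g(14,-10)=91 g(14,-8)=364 g(14,-6)=1001 g(14,-4)=2002 g(14,-2)=3002 g(14,0)=3418 g(14,2)=2912 g(14,4)=1638
t=15: g(15,-15)=1 g(15,-13)=15 g(15,-11)=105 g(15,-9)=455 g(15,-7)=1365 g(15,-5)=3003 g(15,-3)=5004 g(15,-1)=6420 g(15,1)=6330 g(15,3)=4550 g(15,5)=1638
t=16: g(16,-16)=1 g(16,-14)=16 g(16,-12)=120 g(16,-10)=560 g(16,-8)=1820 g(16,-6)=4368 g(16,-4)=8007 g(16,-2)=11424 g(16,0)=12750 g(16,2)=10880 g(16,4)=6188
t=17: g(17,-17)=1 g(17,-15)=17 g(17,-13)=136 g(17,-11)=680 g(17,-9)=2380 g(17,-7)=6188 g(17,-5)=12375 g(17,-3)=19431 g(17,-1)=24174 g(17,1)=23630 g(17,3)=17068 g(17,5)=6188
t=18: g(18,-18)=1 g(18,-16)=18 g(18,-14)=153 g(18,-12)=816 g(18,-10)=3060 g(18,-8)=8568 g(18,-6)=18563 g(18,-4)=31806 g(18,-2)=43605 g(18,0)=47804 g(18,2)=40698 g(18,4)=23256
t=19: g(19,-19)=1 g(19,-17)=19 g(19,-15)=171 g(19,-13)=969 g(19,-11)=3876 g(19,-9)=11628 g(19,-7)=27131 g(19,-5)=50369 g(19,-3)=75411 g(19,-1)=91409 g(19,1)=88502 g(19,3)=63954 g(19,5)=23256
t=20: g(20,-20)=1 g(20,-18)=20 g(20,-16)=190 g(20,-14)=1140 g(20,-12)=4845 g(20,-10)=15504 g(20,-8)=38759 g(20,-6)=77500 g(20,-4)=125780 g(20,-2)=166820 g(20,0)=179911 g(20,2)=152456 g(20,4)=87210
t=21: g(21,-21)=1 g(21,-19)=21 g(21,-17)=210 g(21,-15)=1330 g(21,-13)=5985 g(21,-11)=20349 g(21,-9)=54263 g(21,-7)=116259 g(21,-5)=203280 g(21,-3)=292600 g(21,-1)=346731 g(21,1)=332367 g(21,3)=239666 g(21,5)=87210
t=22: g(22,-22)=1 g(22,-20)=22 g(22,-18)=231 g(22,-16)=1540 g(22,-14)=7315 g(22,-12)=26334 g(22,-10)=74612 g(22,-8)=170522 g(22,-6)=319539 g(22,-4)=495880 g(22,-2)=639331 g(22,0)=679098 g(22,2)=572033 g(22,4)=326876
t=23: g(23,-23)=1 g(23,-21)=23 g(23,-19)=253 g(23,-17)=1771 g(23,-15)=8855 g(23,-13)=33649 g(23,-11)=100946 g(23,-9)=245134 g(23,-7)=490061 g(23,-5)=815419 g(23,-3)=1135211 g(23,-1)=1318429 g(23,1)=1251131 g(23,3)=898909 g(23,5)=326876
t=24: g(24,-24)=1 g(24,-22)=24 g(24,-20)=276 g(24,-18)=2024 g(24,-16)=10626 g(24,-14)=42504 g(24,-12)=134595 g(24,-10)=346080 g(24,-8)=735195 g(24,-6)=1305480 g(24,-4)=1950630 g(24,-2)=2453640 g(24,0)=2569560 g(24,2)=2150040 g(24,4)=1225785
t=25: g(25,-25)=1 g(25,-23)=25 g(25,-21)=300 g(25,-19)=2300 g(25,-17)=12650 g(25,-15)=53130 g(25,-13)=177099 g(25,-11)=480675 g(25,-9)=1081275 g(25,-7)=2040675 g(25,-5)=3256110 g(25,-3)=4404270 g(25,-1)=5023200 g(25,1)=4719600 g(25,3)=3375825 g(25,5)=1225785
t=26: g(26,-26)=1 g(26,-24)=26 g(26,-22)=325 g(26,-20)=2600 g(26,-18)=14950 g(26,-16)=65780 g(26,-14)=230229 g(26,-12)=657774 g(26,-10)=1561950 g(26,-8)=3121950 g(26,-6)=5296785 g(26,-4)=7660380 g(26,-2)=9427470 g(26,0)=9742800 g(26,2)=8095425 g(26,4)=4601610
t=27: g(27,-27)=1 g(27,-25)=27 g(27,-23)=351 g(27,-21)=2925 g(27,-19)=17550 g(27,-17)=80730 g(27,-15)=296009 g(27,-13)=888003 g(27,-11)=2219724 g(27,-9)=4683900 g(27,-7)=8418735 g(27,-5)=12957165 g(27,-3)=17087850 g(27,-1)=19170270 g(27,1)=17838225 g(27,3)=12697035 g(27,5)=4601610
t=28: g(28,-28)=1 g(28,-26)=28 g(28,-24)=378 g(28,-22)=3276 g(28,-20)=20475 g(28,-18)=98280 g(28,-16)=376739 g(28,-14)=1184012 g(28,-12)=3107727 g(28,-10)=6903624 g(28,-8)=13102635 g(28,-6)=21375900 g(28,-4)=30045015 g(28,-2)=36258120 g(28,0)=37008495 g(28,2)=30535260 g(28,4)=17298645
t=29: g(29,-29)=1 g(29,-27)=29 g(29,-25)=406 g(29,-23)=3654 g(29,-21)=23751 g(29,-19)=118755 g(29,-17)=475019 g(29,-15)=1560751 g(29,-13)=4291739 g(29,-11)=10011351 g(29,-9)=20006259 g(29,-7)=34478535 g(29,-5)=51420915 g(29,-3)=66303135 g(29,-1)=73266615 g(29,1)=67543755 g(29,3)=47833905 g(29,5)=17298645
Paths never hitting 6: Σ_s g(29,s) = 394637220
Paths hitting 6: 2^29 - 394637220 = 142233692
P = 142233692/536870912 = 35558423/134217728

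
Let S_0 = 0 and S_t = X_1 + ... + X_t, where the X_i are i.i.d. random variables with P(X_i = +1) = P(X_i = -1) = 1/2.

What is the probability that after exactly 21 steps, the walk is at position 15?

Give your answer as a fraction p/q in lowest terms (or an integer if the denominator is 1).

Answer: 665/1048576

Derivation:
To reach position 15 after 21 steps: need 18 steps of +1 and 3 of -1.
Favorable paths: C(21,18) = 1330
Total paths: 2^21 = 2097152
P = 1330/2097152 = 665/1048576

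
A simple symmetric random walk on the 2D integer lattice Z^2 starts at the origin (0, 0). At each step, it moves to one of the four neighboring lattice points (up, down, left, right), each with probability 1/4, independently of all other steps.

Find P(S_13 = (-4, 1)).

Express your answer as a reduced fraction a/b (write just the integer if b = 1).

Answer: 920205/67108864

Derivation:
Let h be the number of horizontal steps (so 13-h are vertical). To end at (-4,1) need (h-4)/2 right-steps and ((13-h)+1)/2 up-steps.
Sum over h with 4 ≤ h ≤ 12, h ≡ 0 (mod 2), 13-h ≡ 1 (mod 2):
h=4: C(13,4)·C(4,0)·C(9,5) = 715·1·126 = 90090
h=6: C(13,6)·C(6,1)·C(7,4) = 1716·6·35 = 360360
h=8: C(13,8)·C(8,2)·C(5,3) = 1287·28·10 = 360360
h=10: C(13,10)·C(10,3)·C(3,2) = 286·120·3 = 102960
h=12: C(13,12)·C(12,4)·C(1,1) = 13·495·1 = 6435
Total favorable: 920205
Total paths: 4^13 = 67108864
P = 920205/67108864 = 920205/67108864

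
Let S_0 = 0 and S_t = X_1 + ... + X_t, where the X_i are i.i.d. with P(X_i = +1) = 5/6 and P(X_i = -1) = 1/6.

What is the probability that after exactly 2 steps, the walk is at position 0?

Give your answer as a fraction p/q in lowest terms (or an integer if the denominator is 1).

Answer: 5/18

Derivation:
To be at 0 after 2 steps: need exactly 1 step of +1 and 1 of -1.
Number of such sequences: C(2,1) = 2
Each has probability (5/6)^1 · (1/6)^1 = 5/36
P = 2 · 5/36 = 5/18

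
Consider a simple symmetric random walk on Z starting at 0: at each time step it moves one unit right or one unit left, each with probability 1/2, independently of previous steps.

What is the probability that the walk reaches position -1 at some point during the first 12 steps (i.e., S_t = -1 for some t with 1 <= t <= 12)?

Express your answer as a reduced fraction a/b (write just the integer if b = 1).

Count via complement. Let g(t,s) = #length-t paths at position s with S_1..S_t all ≠ -1.
g(t,s) = g(t-1,s-1) + g(t-1,s+1) for s ≠ -1; g(t,-1) = 0.
t=0: g(0,0)=1
t=1: g(1,1)=1
t=2: g(2,0)=1 g(2,2)=1
t=3: g(3,1)=2 g(3,3)=1
t=4: g(4,0)=2 g(4,2)=3 g(4,4)=1
t=5: g(5,1)=5 g(5,3)=4 g(5,5)=1
t=6: g(6,0)=5 g(6,2)=9 g(6,4)=5 g(6,6)=1
t=7: g(7,1)=14 g(7,3)=14 g(7,5)=6 g(7,7)=1
t=8: g(8,0)=14 g(8,2)=28 g(8,4)=20 g(8,6)=7 g(8,8)=1
t=9: g(9,1)=42 g(9,3)=48 g(9,5)=27 g(9,7)=8 g(9,9)=1
t=10: g(10,0)=42 g(10,2)=90 g(10,4)=75 g(10,6)=35 g(10,8)=9 g(10,10)=1
t=11: g(11,1)=132 g(11,3)=165 g(11,5)=110 g(11,7)=44 g(11,9)=10 g(11,11)=1
t=12: g(12,0)=132 g(12,2)=297 g(12,4)=275 g(12,6)=154 g(12,8)=54 g(12,10)=11 g(12,12)=1
Paths never hitting -1: Σ_s g(12,s) = 924
Paths hitting -1: 2^12 - 924 = 3172
P = 3172/4096 = 793/1024

Answer: 793/1024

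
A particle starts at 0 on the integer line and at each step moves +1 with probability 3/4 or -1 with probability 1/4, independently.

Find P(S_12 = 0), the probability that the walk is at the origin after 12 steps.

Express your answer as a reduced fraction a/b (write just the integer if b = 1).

To be at 0 after 12 steps: need exactly 6 steps of +1 and 6 of -1.
Number of such sequences: C(12,6) = 924
Each has probability (3/4)^6 · (1/4)^6 = 729/16777216
P = 924 · 729/16777216 = 168399/4194304

Answer: 168399/4194304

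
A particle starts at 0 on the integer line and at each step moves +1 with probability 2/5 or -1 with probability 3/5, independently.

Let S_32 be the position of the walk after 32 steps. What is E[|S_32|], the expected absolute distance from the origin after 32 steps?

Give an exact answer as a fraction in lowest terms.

Answer: 33002743710574823535904/4656612873077392578125

Derivation:
S_32 takes values m ≡ 0 (mod 2) with |m| ≤ 32; P(S_32=m) = C(32,(32+m)/2) · (2/5)^((32+m)/2) · (3/5)^((32-m)/2).
Distribution: P(S=-32)=1853020188851841/23283064365386962890625, P(S=-30)=39531097362172608/23283064365386962890625, P(S=-28)=408488006075783616/23283064365386962890625, P(S=-26)=544650674767711488/4656612873077392578125, P(S=-24)=2632478261377272192/4656612873077392578125, P(S=-22)=49139594212375747584/23283064365386962890625, P(S=-20)=147418782637127242752/23283064365386962890625, P(S=-18)=365036985577648410624/23283064365386962890625, P(S=-16)=30419748798137367552/931322574615478515625, P(S=-14)=54079553418910875648/931322574615478515625, P(S=-12)=414609909544983379968/4656612873077392578125, P(S=-10)=552813212726644506624/4656612873077392578125, P(S=-8)=644948748181085257728/4656612873077392578125, P(S=-6)=132297179114068770816/931322574615478515625, P(S=-4)=119697447769871745024/931322574615478515625, P(S=-2)=478789791079486980096/4656612873077392578125, P(S=0)=339142768681303277568/4656612873077392578125, P(S=2)=212795462701994213376/4656612873077392578125, P(S=4)=23643940300221579264/931322574615478515625, P(S=6)=11614567165021126656/931322574615478515625, P(S=8)=25164895524212441088/4656612873077392578125, P(S=10)=9586626866366644224/4656612873077392578125, P(S=12)=3195542288788881408/4656612873077392578125, P(S=14)=185248828335587328/931322574615478515625, P(S=16)=46312207083896832/931322574615478515625, P(S=18)=246998437780783104/23283064365386962890625, P(S=20)=44333052935012352/23283064365386962890625, P(S=22)=6567859694075904/23283064365386962890625, P(S=24)=156377611763712/4656612873077392578125, P(S=26)=14379550507008/4656612873077392578125, P(S=28)=4793183502336/23283064365386962890625, P(S=30)=206158430208/23283064365386962890625, P(S=32)=4294967296/23283064365386962890625
E[|S_32|] = Σ_m |m|·P(S_32=m) = 33002743710574823535904/4656612873077392578125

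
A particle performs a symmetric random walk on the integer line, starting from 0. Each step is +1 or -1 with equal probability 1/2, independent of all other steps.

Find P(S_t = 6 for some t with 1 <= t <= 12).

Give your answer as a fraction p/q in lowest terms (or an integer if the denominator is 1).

Answer: 189/2048

Derivation:
Count via complement. Let g(t,s) = #length-t paths at position s with S_1..S_t all ≠ 6.
g(t,s) = g(t-1,s-1) + g(t-1,s+1) for s ≠ 6; g(t,6) = 0.
t=0: g(0,0)=1
t=1: g(1,-1)=1 g(1,1)=1
t=2: g(2,-2)=1 g(2,0)=2 g(2,2)=1
t=3: g(3,-3)=1 g(3,-1)=3 g(3,1)=3 g(3,3)=1
t=4: g(4,-4)=1 g(4,-2)=4 g(4,0)=6 g(4,2)=4 g(4,4)=1
t=5: g(5,-5)=1 g(5,-3)=5 g(5,-1)=10 g(5,1)=10 g(5,3)=5 g(5,5)=1
t=6: g(6,-6)=1 g(6,-4)=6 g(6,-2)=15 g(6,0)=20 g(6,2)=15 g(6,4)=6
t=7: g(7,-7)=1 g(7,-5)=7 g(7,-3)=21 g(7,-1)=35 g(7,1)=35 g(7,3)=21 g(7,5)=6
t=8: g(8,-8)=1 g(8,-6)=8 g(8,-4)=28 g(8,-2)=56 g(8,0)=70 g(8,2)=56 g(8,4)=27
t=9: g(9,-9)=1 g(9,-7)=9 g(9,-5)=36 g(9,-3)=84 g(9,-1)=126 g(9,1)=126 g(9,3)=83 g(9,5)=27
t=10: g(10,-10)=1 g(10,-8)=10 g(10,-6)=45 g(10,-4)=120 g(10,-2)=210 g(10,0)=252 g(10,2)=209 g(10,4)=110
t=11: g(11,-11)=1 g(11,-9)=11 g(11,-7)=55 g(11,-5)=165 g(11,-3)=330 g(11,-1)=462 g(11,1)=461 g(11,3)=319 g(11,5)=110
t=12: g(12,-12)=1 g(12,-10)=12 g(12,-8)=66 g(12,-6)=220 g(12,-4)=495 g(12,-2)=792 g(12,0)=923 g(12,2)=780 g(12,4)=429
Paths never hitting 6: Σ_s g(12,s) = 3718
Paths hitting 6: 2^12 - 3718 = 378
P = 378/4096 = 189/2048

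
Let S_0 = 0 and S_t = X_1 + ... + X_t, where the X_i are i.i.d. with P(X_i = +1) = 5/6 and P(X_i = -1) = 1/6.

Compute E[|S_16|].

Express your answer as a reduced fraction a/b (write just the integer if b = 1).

S_16 takes values m ≡ 0 (mod 2) with |m| ≤ 16; P(S_16=m) = C(16,(16+m)/2) · (5/6)^((16+m)/2) · (1/6)^((16-m)/2).
Distribution: P(S=-16)=1/2821109907456, P(S=-14)=5/176319369216, P(S=-12)=125/117546246144, P(S=-10)=4375/176319369216, P(S=-8)=284375/705277476864, P(S=-6)=284375/58773123072, P(S=-4)=15640625/352638738432, P(S=-2)=55859375/176319369216, P(S=0)=279296875/156728328192, P(S=2)=1396484375/176319369216, P(S=4)=9775390625/352638738432, P(S=6)=4443359375/58773123072, P(S=8)=111083984375/705277476864, P(S=10)=42724609375/176319369216, P(S=12)=30517578125/117546246144, P(S=14)=30517578125/176319369216, P(S=16)=152587890625/2821109907456
E[|S_16|] = Σ_m |m|·P(S_16=m) = 313506234241/29386561536

Answer: 313506234241/29386561536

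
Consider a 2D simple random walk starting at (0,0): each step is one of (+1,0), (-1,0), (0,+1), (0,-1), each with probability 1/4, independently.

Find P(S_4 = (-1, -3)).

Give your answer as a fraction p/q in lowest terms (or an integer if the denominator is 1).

Let h be the number of horizontal steps (so 4-h are vertical). To end at (-1,-3) need (h-1)/2 right-steps and ((4-h)-3)/2 up-steps.
Sum over h with 1 ≤ h ≤ 1, h ≡ 1 (mod 2), 4-h ≡ 1 (mod 2):
h=1: C(4,1)·C(1,0)·C(3,0) = 4·1·1 = 4
Total favorable: 4
Total paths: 4^4 = 256
P = 4/256 = 1/64

Answer: 1/64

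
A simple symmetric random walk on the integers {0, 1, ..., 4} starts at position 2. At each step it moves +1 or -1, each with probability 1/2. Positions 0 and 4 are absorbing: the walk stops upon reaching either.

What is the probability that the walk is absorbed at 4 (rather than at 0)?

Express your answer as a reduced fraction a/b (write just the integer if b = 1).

Symmetric walk (p = 1/2): the harmonic-function argument gives P(hit 4 before 0 | start at 2) = a/N.
P = 2/4 = 1/2

Answer: 1/2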